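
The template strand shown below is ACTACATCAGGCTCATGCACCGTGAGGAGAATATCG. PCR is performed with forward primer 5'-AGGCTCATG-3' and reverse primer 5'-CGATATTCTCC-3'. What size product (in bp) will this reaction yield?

Forward primer AGGCTCATG is found on the top strand at positions 9–17.
Reverse complement of the reverse primer: GGAGAATATCG. This occurs on the top strand at positions 26–36.
Amplicon spans positions 9–36: 28 bp.

28 bp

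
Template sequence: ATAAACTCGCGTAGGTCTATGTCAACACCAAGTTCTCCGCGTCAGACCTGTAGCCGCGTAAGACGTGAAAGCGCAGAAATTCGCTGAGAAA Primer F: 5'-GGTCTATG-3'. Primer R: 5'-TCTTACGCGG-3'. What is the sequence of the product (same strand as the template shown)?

Forward primer GGTCTATG is found on the top strand at positions 14–21.
Taking the reverse complement of TCTTACGCGG gives CCGCGTAAGA, found at positions 54–63 on the template; the primer anneals here to the top strand with its 3' end pointing upstream.
The product is the template from position 14 through 63 (50 bp).

5'-GGTCTATGTCAACACCAAGTTCTCCGCGTCAGACCTGTAGCCGCGTAAGA-3'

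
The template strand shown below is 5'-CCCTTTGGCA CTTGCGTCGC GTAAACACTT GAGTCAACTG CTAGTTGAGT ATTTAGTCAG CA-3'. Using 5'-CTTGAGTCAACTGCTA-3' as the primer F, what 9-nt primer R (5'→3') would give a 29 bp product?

5'-CTAAATACT-3'

The forward primer binds at positions 28–43, so a 29 bp product ends at position 28 + 29 − 1 = 56.
The reverse primer anneals to the top strand over positions 48–56, i.e. to AGTATTTAG.
Its sequence written 5'→3' is the reverse complement: CTAAATACT.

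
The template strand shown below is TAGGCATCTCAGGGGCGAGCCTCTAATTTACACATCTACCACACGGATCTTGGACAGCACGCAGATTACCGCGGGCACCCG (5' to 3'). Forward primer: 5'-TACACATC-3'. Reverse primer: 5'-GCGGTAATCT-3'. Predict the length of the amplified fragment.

44 bp

Scanning the template, TACACATC occurs at positions 29–36; this primer anneals to the bottom strand there with its 3' end pointing downstream.
Reverse complement of the reverse primer: AGATTACCGC. This occurs on the top strand at positions 63–72.
The product runs from position 29 to position 72, so its length is 72 − 29 + 1 = 44 bp.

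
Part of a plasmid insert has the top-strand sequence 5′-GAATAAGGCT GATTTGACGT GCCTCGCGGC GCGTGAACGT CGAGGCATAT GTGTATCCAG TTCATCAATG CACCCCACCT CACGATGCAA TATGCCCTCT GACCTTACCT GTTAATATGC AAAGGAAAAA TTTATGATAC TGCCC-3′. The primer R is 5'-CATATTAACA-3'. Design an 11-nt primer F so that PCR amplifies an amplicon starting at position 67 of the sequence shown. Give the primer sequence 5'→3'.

The reverse primer's reverse complement TGTTAATATG matches the template at positions 110–119; the product starts at position 67.
The forward primer is identical to the top strand over positions 67–77: AATGCACCCCA.

5'-AATGCACCCCA-3'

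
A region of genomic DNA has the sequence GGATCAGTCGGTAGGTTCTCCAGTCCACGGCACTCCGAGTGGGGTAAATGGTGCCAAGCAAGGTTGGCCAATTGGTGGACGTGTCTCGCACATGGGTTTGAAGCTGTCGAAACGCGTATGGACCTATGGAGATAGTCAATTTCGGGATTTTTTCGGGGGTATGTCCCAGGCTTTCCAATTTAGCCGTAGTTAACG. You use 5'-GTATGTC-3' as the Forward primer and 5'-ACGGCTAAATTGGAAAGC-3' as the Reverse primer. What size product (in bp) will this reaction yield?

29 bp

The forward primer matches the template at positions 159–165.
Taking the reverse complement of ACGGCTAAATTGGAAAGC gives GCTTTCCAATTTAGCCGT, found at positions 170–187 on the template; the primer anneals here to the top strand with its 3' end pointing upstream.
Product length = (reverse-primer end) − (forward-primer start) + 1 = 187 − 159 + 1 = 29 bp.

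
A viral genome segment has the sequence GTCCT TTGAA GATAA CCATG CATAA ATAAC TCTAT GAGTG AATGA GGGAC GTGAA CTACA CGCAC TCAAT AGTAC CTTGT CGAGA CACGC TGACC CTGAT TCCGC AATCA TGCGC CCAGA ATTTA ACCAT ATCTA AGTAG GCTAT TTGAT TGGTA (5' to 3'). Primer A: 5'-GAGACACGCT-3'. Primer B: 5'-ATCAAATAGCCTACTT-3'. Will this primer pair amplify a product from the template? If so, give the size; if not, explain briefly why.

Yes — a 69 bp product.

Primer A (GAGACACGCT) matches the top strand at positions 82–91; it acts as a forward primer.
Primer B's reverse complement is AAGTAGGCTATTTGAT, matching the top strand at positions 135–150; it acts as a reverse primer.
The 3' ends face each other across positions 82–150, giving a 69 bp product.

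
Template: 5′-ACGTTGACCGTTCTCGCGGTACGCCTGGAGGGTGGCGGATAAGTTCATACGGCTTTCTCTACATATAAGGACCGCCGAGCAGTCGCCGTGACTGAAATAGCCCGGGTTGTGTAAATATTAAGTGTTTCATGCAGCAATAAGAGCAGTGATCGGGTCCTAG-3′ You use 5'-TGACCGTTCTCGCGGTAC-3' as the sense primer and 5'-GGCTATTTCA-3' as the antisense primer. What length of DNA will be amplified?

98 bp

The forward primer matches the template at positions 5–22.
Taking the reverse complement of GGCTATTTCA gives TGAAATAGCC, found at positions 93–102 on the template; the primer anneals here to the top strand with its 3' end pointing upstream.
Product length = (reverse-primer end) − (forward-primer start) + 1 = 102 − 5 + 1 = 98 bp.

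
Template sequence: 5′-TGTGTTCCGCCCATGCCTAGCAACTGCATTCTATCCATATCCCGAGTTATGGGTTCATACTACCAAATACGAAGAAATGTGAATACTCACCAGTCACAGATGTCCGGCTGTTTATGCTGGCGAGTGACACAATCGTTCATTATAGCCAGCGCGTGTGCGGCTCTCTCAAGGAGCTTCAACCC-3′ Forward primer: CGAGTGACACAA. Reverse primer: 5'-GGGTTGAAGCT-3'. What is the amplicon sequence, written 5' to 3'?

Scanning the template, CGAGTGACACAA occurs at positions 121–132; this primer anneals to the bottom strand there with its 3' end pointing downstream.
The reverse primer's reverse complement is AGCTTCAACCC, which matches the template at positions 172–182.
The product is the template from position 121 through 182 (62 bp).

5'-CGAGTGACACAATCGTTCATTATAGCCAGCGCGTGTGCGGCTCTCTCAAGGAGCTTCAACCC-3'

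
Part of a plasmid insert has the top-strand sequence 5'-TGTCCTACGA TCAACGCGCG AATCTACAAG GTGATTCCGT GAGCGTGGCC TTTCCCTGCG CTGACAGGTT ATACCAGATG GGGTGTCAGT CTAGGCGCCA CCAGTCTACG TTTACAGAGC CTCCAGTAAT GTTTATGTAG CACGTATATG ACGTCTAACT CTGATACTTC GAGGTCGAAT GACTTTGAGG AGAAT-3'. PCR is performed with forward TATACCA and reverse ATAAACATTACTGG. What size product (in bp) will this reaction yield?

Forward primer TATACCA is found on the top strand at positions 70–76.
Taking the reverse complement of ATAAACATTACTGG gives CCAGTAATGTTTAT, found at positions 123–136 on the template; the primer anneals here to the top strand with its 3' end pointing upstream.
Amplicon spans positions 70–136: 67 bp.

67 bp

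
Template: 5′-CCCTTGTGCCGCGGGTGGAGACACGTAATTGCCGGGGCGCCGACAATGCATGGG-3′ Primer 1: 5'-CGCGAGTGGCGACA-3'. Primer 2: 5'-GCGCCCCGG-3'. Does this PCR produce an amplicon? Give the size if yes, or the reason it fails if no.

No product — primer 1 has no binding site in the template.

Primer 1 (CGCGAGTGGCGACA) does not match the top strand, and its reverse complement TGTCGCCACTCGCG does not match either.
With no annealing site for primer 1, no amplification occurs.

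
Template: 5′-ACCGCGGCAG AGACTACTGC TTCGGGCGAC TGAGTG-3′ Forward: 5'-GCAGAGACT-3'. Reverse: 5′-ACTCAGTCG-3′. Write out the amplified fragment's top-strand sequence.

Scanning the template, GCAGAGACT occurs at positions 7–15; this primer anneals to the bottom strand there with its 3' end pointing downstream.
Reverse complement of the reverse primer: CGACTGAGT. This occurs on the top strand at positions 27–35.
The product is the template from position 7 through 35 (29 bp).

5'-GCAGAGACTACTGCTTCGGGCGACTGAGT-3'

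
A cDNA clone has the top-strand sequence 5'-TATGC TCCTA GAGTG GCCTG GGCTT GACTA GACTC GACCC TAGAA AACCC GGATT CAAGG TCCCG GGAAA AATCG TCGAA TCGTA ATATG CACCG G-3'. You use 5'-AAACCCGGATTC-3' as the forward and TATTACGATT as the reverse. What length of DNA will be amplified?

Forward primer AAACCCGGATTC is found on the top strand at positions 45–56.
Taking the reverse complement of TATTACGATT gives AATCGTAATA, found at positions 79–88 on the template; the primer anneals here to the top strand with its 3' end pointing upstream.
The product runs from position 45 to position 88, so its length is 88 − 45 + 1 = 44 bp.

44 bp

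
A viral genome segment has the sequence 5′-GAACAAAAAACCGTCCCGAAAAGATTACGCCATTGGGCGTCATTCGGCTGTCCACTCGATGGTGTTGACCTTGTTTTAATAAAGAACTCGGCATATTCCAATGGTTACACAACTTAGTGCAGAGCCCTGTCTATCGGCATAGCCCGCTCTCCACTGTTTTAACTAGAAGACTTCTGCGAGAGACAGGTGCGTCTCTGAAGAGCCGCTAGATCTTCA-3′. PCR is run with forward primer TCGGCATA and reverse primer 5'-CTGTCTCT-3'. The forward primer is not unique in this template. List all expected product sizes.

The forward primer TCGGCATA matches the top strand at positions 88–95, 134–141.
The reverse primer's reverse complement is AGAGACAG, matching at positions 179–186.
Each forward site pairs with the reverse site to give a product ending at position 186: sizes 99, 53 bp.

99 bp, 53 bp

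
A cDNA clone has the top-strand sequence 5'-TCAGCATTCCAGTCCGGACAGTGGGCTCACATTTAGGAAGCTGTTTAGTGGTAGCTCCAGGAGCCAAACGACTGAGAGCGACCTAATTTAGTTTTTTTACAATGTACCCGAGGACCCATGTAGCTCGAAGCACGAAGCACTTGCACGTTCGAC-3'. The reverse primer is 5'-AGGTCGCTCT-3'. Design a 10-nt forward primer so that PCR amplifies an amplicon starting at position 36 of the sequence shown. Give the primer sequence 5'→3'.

The reverse primer's reverse complement AGAGCGACCT matches the template at positions 75–84; the product starts at position 36.
The forward primer is identical to the top strand over positions 36–45: GGAAGCTGTT.

5'-GGAAGCTGTT-3'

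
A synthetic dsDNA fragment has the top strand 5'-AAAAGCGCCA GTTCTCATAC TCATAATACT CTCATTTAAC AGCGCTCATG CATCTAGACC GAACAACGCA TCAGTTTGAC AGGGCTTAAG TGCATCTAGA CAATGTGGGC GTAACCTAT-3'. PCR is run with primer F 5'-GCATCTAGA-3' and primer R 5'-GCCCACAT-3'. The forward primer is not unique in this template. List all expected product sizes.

The forward primer GCATCTAGA matches the top strand at positions 50–58, 92–100.
The reverse primer's reverse complement is ATGTGGGC, matching at positions 103–110.
Each forward site pairs with the reverse site to give a product ending at position 110: sizes 61, 19 bp.

61 bp, 19 bp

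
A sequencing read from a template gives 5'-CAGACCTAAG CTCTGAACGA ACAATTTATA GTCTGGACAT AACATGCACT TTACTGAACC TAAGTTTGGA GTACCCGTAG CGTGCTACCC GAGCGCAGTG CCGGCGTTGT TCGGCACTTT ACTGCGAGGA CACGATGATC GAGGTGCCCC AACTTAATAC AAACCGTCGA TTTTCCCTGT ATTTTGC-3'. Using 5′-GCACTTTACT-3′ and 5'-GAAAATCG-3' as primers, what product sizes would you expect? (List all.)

130 bp, 62 bp

The forward primer GCACTTTACT matches the top strand at positions 46–55, 114–123.
The reverse primer's reverse complement is CGATTTTC, matching at positions 168–175.
Each forward site pairs with the reverse site to give a product ending at position 175: sizes 130, 62 bp.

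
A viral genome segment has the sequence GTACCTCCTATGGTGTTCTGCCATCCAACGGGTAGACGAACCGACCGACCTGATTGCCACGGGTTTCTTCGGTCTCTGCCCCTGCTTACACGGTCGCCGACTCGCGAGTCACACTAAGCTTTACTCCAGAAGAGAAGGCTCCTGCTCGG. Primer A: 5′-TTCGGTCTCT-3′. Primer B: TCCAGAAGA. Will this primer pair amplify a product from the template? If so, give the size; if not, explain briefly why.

Primer A (TTCGGTCTCT) matches the top strand at positions 68–77 (3' end points downstream).
Primer B (TCCAGAAGA) also matches the top strand directly, at positions 125–133 — its reverse complement TCTTCTGGA is not present.
Both primers anneal to the bottom strand with 3' ends pointing the same way, so neither can prime synthesis back toward the other.

No product — both primers anneal to the same strand and extend in the same direction.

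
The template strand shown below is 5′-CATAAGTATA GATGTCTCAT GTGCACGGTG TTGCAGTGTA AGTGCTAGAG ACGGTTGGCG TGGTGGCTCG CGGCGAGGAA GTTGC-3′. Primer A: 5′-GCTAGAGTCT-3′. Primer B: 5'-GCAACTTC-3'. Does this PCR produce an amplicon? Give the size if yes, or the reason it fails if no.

No product — primer A has no binding site in the template.

Primer A (GCTAGAGTCT) does not match the top strand, and its reverse complement AGACTCTAGC does not match either.
With no annealing site for primer A, no amplification occurs.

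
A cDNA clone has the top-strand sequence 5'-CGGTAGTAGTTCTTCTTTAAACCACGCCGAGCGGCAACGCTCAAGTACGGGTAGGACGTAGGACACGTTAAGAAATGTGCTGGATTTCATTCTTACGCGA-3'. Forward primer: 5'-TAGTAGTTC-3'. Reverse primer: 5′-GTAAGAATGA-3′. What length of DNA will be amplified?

The forward primer matches the template at positions 4–12.
The reverse primer's reverse complement is TCATTCTTAC, which matches the template at positions 87–96.
Amplicon spans positions 4–96: 93 bp.

93 bp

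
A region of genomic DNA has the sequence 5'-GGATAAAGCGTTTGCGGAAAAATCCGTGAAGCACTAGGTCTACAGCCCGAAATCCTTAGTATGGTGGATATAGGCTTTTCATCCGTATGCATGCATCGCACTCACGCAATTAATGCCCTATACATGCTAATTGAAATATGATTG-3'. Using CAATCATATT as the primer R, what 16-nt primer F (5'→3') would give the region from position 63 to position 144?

The reverse primer's reverse complement AATATGATTG matches the template at positions 135–144; the product starts at position 63.
The forward primer is identical to the top strand over positions 63–78: GGTGGATATAGGCTTT.

5'-GGTGGATATAGGCTTT-3'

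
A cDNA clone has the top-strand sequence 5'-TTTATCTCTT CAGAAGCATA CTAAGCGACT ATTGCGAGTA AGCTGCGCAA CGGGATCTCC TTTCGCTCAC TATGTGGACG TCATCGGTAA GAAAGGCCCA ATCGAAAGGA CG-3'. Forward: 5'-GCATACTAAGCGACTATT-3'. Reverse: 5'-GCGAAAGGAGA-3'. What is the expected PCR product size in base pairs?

Scanning the template, GCATACTAAGCGACTATT occurs at positions 16–33; this primer anneals to the bottom strand there with its 3' end pointing downstream.
Taking the reverse complement of GCGAAAGGAGA gives TCTCCTTTCGC, found at positions 56–66 on the template; the primer anneals here to the top strand with its 3' end pointing upstream.
Amplicon spans positions 16–66: 51 bp.

51 bp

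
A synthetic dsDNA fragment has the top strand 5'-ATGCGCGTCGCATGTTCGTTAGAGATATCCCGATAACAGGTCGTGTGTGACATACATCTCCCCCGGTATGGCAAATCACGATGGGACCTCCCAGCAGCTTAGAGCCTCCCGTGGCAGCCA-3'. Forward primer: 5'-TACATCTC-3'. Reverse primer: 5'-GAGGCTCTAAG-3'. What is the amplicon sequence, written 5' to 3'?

Scanning the template, TACATCTC occurs at positions 53–60; this primer anneals to the bottom strand there with its 3' end pointing downstream.
Taking the reverse complement of GAGGCTCTAAG gives CTTAGAGCCTC, found at positions 98–108 on the template; the primer anneals here to the top strand with its 3' end pointing upstream.
The product is the template from position 53 through 108 (56 bp).

5'-TACATCTCCCCCGGTATGGCAAATCACGATGGGACCTCCCAGCAGCTTAGAGCCTC-3'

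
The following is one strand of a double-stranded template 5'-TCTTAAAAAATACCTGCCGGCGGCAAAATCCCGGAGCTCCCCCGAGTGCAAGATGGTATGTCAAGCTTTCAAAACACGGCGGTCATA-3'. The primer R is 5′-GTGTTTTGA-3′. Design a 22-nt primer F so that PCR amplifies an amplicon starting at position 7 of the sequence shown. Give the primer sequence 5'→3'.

5'-AAAATACCTGCCGGCGGCAAAA-3'

The reverse primer's reverse complement TCAAAACAC matches the template at positions 69–77; the product starts at position 7.
The forward primer is identical to the top strand over positions 7–28: AAAATACCTGCCGGCGGCAAAA.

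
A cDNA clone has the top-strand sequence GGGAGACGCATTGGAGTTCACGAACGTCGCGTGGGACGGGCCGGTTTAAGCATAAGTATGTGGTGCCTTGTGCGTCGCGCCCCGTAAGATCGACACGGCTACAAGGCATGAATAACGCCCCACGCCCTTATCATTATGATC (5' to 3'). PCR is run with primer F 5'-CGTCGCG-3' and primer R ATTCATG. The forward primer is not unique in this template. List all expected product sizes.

The forward primer CGTCGCG matches the top strand at positions 25–31, 73–79.
The reverse primer's reverse complement is CATGAAT, matching at positions 107–113.
Each forward site pairs with the reverse site to give a product ending at position 113: sizes 89, 41 bp.

89 bp, 41 bp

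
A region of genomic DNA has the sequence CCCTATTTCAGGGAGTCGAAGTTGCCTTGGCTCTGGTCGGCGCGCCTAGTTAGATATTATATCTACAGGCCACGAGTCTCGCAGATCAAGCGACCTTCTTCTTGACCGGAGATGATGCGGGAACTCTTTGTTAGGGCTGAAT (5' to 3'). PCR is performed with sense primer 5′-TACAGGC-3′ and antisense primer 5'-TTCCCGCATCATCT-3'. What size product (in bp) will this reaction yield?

The forward primer matches the template at positions 64–70.
Reverse complement of the reverse primer: AGATGATGCGGGAA. This occurs on the top strand at positions 110–123.
Amplicon spans positions 64–123: 60 bp.

60 bp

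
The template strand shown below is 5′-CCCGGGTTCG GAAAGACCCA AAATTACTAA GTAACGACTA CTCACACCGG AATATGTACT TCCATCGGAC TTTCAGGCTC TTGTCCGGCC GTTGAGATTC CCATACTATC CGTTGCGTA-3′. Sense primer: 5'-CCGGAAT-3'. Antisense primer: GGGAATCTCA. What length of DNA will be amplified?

The forward primer matches the template at positions 47–53.
Reverse complement of the reverse primer: TGAGATTCCC. This occurs on the top strand at positions 93–102.
The product runs from position 47 to position 102, so its length is 102 − 47 + 1 = 56 bp.

56 bp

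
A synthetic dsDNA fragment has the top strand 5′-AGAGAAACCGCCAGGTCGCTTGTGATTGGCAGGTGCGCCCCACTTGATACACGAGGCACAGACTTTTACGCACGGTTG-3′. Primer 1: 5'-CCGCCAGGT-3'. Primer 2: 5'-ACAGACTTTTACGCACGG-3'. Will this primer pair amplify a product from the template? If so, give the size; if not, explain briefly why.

No product — both primers anneal to the same strand and extend in the same direction.

Primer 1 (CCGCCAGGT) matches the top strand at positions 8–16 (3' end points downstream).
Primer 2 (ACAGACTTTTACGCACGG) also matches the top strand directly, at positions 58–75 — its reverse complement CCGTGCGTAAAAGTCTGT is not present.
Both primers anneal to the bottom strand with 3' ends pointing the same way, so neither can prime synthesis back toward the other.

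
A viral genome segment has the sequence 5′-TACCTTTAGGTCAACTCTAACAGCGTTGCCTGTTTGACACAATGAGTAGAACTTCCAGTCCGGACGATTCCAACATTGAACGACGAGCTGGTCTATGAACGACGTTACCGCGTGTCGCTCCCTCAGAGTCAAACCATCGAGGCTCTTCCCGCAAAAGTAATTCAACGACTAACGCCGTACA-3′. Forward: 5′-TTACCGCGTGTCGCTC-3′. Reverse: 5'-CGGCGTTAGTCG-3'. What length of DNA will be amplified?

73 bp

The forward primer matches the template at positions 105–120.
The reverse primer's reverse complement is CGACTAACGCCG, which matches the template at positions 166–177.
Amplicon spans positions 105–177: 73 bp.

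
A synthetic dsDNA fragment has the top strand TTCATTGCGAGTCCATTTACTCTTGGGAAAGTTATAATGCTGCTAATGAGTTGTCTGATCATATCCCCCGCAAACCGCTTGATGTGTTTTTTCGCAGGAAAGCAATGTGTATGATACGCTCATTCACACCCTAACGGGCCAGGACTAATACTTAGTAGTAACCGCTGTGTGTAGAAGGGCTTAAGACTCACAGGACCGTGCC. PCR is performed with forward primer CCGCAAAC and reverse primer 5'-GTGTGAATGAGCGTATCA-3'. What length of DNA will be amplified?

Scanning the template, CCGCAAAC occurs at positions 68–75; this primer anneals to the bottom strand there with its 3' end pointing downstream.
Taking the reverse complement of GTGTGAATGAGCGTATCA gives TGATACGCTCATTCACAC, found at positions 112–129 on the template; the primer anneals here to the top strand with its 3' end pointing upstream.
The product runs from position 68 to position 129, so its length is 129 − 68 + 1 = 62 bp.

62 bp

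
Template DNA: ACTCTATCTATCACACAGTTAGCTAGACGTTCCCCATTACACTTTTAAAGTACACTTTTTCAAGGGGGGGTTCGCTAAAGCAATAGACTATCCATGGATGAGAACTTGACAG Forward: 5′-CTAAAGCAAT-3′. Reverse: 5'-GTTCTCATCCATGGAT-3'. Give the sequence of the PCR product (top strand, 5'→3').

Scanning the template, CTAAAGCAAT occurs at positions 75–84; this primer anneals to the bottom strand there with its 3' end pointing downstream.
Reverse complement of the reverse primer: ATCCATGGATGAGAAC. This occurs on the top strand at positions 90–105.
The product is the template from position 75 through 105 (31 bp).

5'-CTAAAGCAATAGACTATCCATGGATGAGAAC-3'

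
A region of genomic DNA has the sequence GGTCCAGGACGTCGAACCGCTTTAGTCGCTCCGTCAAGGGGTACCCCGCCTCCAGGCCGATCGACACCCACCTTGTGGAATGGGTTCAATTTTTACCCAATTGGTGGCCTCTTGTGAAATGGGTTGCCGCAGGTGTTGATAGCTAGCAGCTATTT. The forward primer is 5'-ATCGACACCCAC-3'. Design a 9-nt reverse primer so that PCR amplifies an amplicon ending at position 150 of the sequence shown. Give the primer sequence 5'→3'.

The forward primer binds at positions 60–71; the product's 3' end on the top strand is position 150.
The reverse primer anneals to the top strand over positions 142–150, i.e. to GCTAGCAGC.
Its sequence written 5'→3' is the reverse complement: GCTGCTAGC.

5'-GCTGCTAGC-3'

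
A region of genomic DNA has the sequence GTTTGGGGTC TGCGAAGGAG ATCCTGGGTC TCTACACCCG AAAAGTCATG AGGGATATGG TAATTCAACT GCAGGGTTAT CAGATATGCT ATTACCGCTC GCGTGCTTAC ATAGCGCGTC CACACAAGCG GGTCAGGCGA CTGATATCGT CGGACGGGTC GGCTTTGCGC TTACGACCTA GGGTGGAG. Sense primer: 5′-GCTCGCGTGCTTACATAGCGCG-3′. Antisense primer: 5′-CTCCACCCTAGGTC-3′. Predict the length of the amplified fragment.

Scanning the template, GCTCGCGTGCTTACATAGCGCG occurs at positions 97–118; this primer anneals to the bottom strand there with its 3' end pointing downstream.
Reverse complement of the reverse primer: GACCTAGGGTGGAG. This occurs on the top strand at positions 175–188.
The product runs from position 97 to position 188, so its length is 188 − 97 + 1 = 92 bp.

92 bp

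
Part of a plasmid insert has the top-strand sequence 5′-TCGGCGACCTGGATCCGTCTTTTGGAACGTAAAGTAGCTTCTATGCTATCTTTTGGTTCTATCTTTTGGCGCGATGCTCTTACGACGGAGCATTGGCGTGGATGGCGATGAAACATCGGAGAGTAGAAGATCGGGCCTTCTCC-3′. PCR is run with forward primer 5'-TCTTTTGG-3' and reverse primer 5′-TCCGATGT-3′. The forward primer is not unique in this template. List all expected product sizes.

103 bp, 72 bp, 59 bp

The forward primer TCTTTTGG matches the top strand at positions 18–25, 49–56, 62–69.
The reverse primer's reverse complement is ACATCGGA, matching at positions 113–120.
Each forward site pairs with the reverse site to give a product ending at position 120: sizes 103, 72, 59 bp.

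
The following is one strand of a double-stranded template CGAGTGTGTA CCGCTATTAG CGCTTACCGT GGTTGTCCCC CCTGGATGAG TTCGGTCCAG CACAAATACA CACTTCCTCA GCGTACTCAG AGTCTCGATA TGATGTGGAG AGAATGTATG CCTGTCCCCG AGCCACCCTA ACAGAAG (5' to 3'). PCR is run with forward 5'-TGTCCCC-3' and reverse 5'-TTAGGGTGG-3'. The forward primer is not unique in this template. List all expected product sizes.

The forward primer TGTCCCC matches the top strand at positions 34–40, 123–129.
The reverse primer's reverse complement is CCACCCTAA, matching at positions 133–141.
Each forward site pairs with the reverse site to give a product ending at position 141: sizes 108, 19 bp.

108 bp, 19 bp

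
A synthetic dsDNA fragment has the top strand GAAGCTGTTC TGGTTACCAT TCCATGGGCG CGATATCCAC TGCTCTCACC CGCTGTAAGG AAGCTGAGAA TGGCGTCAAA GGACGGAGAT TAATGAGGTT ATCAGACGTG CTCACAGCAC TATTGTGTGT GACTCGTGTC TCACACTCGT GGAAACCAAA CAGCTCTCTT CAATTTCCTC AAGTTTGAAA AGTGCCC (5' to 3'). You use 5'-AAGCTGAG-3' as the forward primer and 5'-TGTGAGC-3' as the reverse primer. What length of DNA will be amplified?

Scanning the template, AAGCTGAG occurs at positions 61–68; this primer anneals to the bottom strand there with its 3' end pointing downstream.
Reverse complement of the reverse primer: GCTCACA. This occurs on the top strand at positions 110–116.
Product length = (reverse-primer end) − (forward-primer start) + 1 = 116 − 61 + 1 = 56 bp.

56 bp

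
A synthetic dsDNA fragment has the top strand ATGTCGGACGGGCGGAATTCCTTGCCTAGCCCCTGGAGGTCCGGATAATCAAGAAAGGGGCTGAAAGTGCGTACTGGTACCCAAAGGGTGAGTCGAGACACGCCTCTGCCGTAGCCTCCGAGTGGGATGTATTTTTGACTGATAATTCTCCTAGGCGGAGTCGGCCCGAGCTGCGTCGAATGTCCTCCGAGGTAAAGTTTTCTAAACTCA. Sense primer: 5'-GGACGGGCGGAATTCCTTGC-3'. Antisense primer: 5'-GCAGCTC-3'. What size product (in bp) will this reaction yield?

The forward primer matches the template at positions 6–25.
Taking the reverse complement of GCAGCTC gives GAGCTGC, found at positions 168–174 on the template; the primer anneals here to the top strand with its 3' end pointing upstream.
The product runs from position 6 to position 174, so its length is 174 − 6 + 1 = 169 bp.

169 bp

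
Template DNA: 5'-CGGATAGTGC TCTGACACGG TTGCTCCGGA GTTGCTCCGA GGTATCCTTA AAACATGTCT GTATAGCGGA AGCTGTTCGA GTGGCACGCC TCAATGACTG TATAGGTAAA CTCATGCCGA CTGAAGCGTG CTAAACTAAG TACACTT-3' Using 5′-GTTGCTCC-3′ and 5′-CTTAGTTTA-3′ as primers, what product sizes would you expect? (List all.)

121 bp, 110 bp

The forward primer GTTGCTCC matches the top strand at positions 20–27, 31–38.
The reverse primer's reverse complement is TAAACTAAG, matching at positions 132–140.
Each forward site pairs with the reverse site to give a product ending at position 140: sizes 121, 110 bp.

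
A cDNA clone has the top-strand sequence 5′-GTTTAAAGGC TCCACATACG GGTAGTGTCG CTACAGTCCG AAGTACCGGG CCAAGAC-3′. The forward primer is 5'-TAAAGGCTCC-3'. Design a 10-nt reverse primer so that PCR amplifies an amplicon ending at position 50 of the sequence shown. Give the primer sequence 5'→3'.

5'-CCCGGTACTT-3'

The forward primer binds at positions 4–13; the product's 3' end on the top strand is position 50.
The reverse primer anneals to the top strand over positions 41–50, i.e. to AAGTACCGGG.
Its sequence written 5'→3' is the reverse complement: CCCGGTACTT.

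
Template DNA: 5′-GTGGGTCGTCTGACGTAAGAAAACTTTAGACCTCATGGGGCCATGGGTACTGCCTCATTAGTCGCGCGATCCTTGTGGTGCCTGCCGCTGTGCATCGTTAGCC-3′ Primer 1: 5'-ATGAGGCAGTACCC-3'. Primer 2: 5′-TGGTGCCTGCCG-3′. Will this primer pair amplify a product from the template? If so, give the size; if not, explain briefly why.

No product — the primers' 3' ends point away from each other.

Primer 1 (ATGAGGCAGTACCC) has reverse complement GGGTACTGCCTCAT, which matches the top strand at positions 45–58; primer 1 anneals to the top strand there with its 3' end pointing upstream toward position 45.
Primer 2 (TGGTGCCTGCCG) matches the top strand directly at positions 76–87; it anneals to the bottom strand with its 3' end pointing downstream toward position 87.
The 3' ends diverge (primer 1 extends toward position 1, primer 2 toward position 103), so the primers never converge on a shared product.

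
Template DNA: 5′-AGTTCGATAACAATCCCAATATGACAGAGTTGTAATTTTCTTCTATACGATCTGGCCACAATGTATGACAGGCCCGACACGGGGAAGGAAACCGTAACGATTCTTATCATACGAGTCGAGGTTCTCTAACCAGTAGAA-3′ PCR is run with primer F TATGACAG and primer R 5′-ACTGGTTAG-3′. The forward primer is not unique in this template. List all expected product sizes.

115 bp, 71 bp

The forward primer TATGACAG matches the top strand at positions 20–27, 64–71.
The reverse primer's reverse complement is CTAACCAGT, matching at positions 126–134.
Each forward site pairs with the reverse site to give a product ending at position 134: sizes 115, 71 bp.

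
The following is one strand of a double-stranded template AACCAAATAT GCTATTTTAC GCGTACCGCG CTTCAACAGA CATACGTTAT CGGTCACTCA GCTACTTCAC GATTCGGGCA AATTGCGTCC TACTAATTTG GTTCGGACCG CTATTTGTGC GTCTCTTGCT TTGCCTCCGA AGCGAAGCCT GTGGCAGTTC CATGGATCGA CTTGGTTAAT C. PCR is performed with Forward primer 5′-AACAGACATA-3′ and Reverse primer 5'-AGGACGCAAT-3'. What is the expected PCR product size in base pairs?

57 bp

Scanning the template, AACAGACATA occurs at positions 35–44; this primer anneals to the bottom strand there with its 3' end pointing downstream.
The reverse primer's reverse complement is ATTGCGTCCT, which matches the template at positions 82–91.
The product runs from position 35 to position 91, so its length is 91 − 35 + 1 = 57 bp.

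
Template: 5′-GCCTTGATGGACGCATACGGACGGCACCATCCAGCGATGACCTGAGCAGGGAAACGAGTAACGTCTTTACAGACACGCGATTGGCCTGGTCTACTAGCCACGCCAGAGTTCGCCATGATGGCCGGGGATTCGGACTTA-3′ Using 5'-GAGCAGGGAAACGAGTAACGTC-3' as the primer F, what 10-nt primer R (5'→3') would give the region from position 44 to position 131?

The product's 3' end on the top strand is position 131.
The reverse primer anneals to the top strand over positions 122–131, i.e. to CCGGGGATTC.
Its sequence written 5'→3' is the reverse complement: GAATCCCCGG.

5'-GAATCCCCGG-3'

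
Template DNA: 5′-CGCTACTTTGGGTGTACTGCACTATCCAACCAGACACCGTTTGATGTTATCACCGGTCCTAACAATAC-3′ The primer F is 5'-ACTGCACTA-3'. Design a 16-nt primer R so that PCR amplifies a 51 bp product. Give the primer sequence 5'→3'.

5'-ATTGTTAGGACCGGTG-3'

The forward primer binds at positions 16–24, so a 51 bp product ends at position 16 + 51 − 1 = 66.
The reverse primer anneals to the top strand over positions 51–66, i.e. to CACCGGTCCTAACAAT.
Its sequence written 5'→3' is the reverse complement: ATTGTTAGGACCGGTG.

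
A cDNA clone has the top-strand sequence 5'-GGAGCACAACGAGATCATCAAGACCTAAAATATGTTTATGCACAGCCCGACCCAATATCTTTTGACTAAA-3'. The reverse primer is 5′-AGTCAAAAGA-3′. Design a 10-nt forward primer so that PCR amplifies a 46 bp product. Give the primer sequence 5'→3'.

The reverse primer's reverse complement TCTTTTGACT matches the template at positions 58–67, so the product ends at position 67.
A 46 bp product then starts at position 67 − 46 + 1 = 22.
The forward primer is identical to the top strand there: GACCTAAAAT.

5'-GACCTAAAAT-3'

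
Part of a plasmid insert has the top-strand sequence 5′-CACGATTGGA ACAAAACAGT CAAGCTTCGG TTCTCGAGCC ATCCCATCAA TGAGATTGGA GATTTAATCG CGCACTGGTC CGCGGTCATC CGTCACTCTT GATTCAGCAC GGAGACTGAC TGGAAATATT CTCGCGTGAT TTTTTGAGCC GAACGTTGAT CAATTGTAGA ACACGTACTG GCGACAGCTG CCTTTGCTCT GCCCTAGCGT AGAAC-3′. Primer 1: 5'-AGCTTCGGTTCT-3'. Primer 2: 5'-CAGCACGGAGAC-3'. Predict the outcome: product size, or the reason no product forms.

Primer 1 (AGCTTCGGTTCT) matches the top strand at positions 23–34 (3' end points downstream).
Primer 2 (CAGCACGGAGAC) also matches the top strand directly, at positions 105–116 — its reverse complement GTCTCCGTGCTG is not present.
Both primers anneal to the bottom strand with 3' ends pointing the same way, so neither can prime synthesis back toward the other.

No product — both primers anneal to the same strand and extend in the same direction.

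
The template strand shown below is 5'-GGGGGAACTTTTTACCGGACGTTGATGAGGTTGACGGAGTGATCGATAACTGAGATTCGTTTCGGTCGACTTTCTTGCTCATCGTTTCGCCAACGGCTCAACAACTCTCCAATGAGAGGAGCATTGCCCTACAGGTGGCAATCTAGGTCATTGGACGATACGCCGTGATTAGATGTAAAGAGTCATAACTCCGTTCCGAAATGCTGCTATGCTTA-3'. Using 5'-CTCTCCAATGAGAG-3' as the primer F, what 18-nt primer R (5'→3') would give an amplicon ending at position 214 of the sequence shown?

5'-AAGCATAGCAGCATTTCG-3'

The forward primer binds at positions 105–118; the product's 3' end on the top strand is position 214.
The reverse primer anneals to the top strand over positions 197–214, i.e. to CGAAATGCTGCTATGCTT.
Its sequence written 5'→3' is the reverse complement: AAGCATAGCAGCATTTCG.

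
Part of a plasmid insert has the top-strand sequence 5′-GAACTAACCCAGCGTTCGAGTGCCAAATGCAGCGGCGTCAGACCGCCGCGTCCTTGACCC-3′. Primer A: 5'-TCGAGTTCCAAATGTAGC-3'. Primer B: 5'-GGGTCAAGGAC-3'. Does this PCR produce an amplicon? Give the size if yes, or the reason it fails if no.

Primer A (TCGAGTTCCAAATGTAGC) does not match the top strand, and its reverse complement GCTACATTTGGAACTCGA does not match either.
With no annealing site for primer A, no amplification occurs.

No product — primer A has no binding site in the template.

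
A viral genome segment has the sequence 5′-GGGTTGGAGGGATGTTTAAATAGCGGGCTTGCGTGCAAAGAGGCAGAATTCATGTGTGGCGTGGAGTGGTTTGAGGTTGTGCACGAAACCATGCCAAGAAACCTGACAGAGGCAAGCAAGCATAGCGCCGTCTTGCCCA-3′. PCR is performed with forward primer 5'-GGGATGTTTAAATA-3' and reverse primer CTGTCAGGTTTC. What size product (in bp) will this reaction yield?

Scanning the template, GGGATGTTTAAATA occurs at positions 9–22; this primer anneals to the bottom strand there with its 3' end pointing downstream.
Reverse complement of the reverse primer: GAAACCTGACAG. This occurs on the top strand at positions 98–109.
The product runs from position 9 to position 109, so its length is 109 − 9 + 1 = 101 bp.

101 bp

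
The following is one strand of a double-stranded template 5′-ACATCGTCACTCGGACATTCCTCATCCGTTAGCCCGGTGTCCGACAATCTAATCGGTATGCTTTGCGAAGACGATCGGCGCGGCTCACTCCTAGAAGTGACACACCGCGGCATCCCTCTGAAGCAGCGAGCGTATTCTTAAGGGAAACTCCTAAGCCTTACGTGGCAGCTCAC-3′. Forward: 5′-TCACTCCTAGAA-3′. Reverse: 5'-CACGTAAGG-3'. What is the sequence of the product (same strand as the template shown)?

Forward primer TCACTCCTAGAA is found on the top strand at positions 85–96.
The reverse primer's reverse complement is CCTTACGTG, which matches the template at positions 156–164.
The product is the template from position 85 through 164 (80 bp).

5'-TCACTCCTAGAAGTGACACACCGCGGCATCCCTCTGAAGCAGCGAGCGTATTCTTAAGGGAAACTCCTAAGCCTTACGTG-3'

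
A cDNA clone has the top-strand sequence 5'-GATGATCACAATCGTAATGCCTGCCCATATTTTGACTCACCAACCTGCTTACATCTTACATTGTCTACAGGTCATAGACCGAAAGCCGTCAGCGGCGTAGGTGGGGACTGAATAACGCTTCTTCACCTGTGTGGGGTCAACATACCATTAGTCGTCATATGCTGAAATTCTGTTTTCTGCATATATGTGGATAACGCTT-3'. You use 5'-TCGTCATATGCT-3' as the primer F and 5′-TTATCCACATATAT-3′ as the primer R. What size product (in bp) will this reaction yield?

Scanning the template, TCGTCATATGCT occurs at positions 152–163; this primer anneals to the bottom strand there with its 3' end pointing downstream.
Reverse complement of the reverse primer: ATATATGTGGATAA. This occurs on the top strand at positions 181–194.
The product runs from position 152 to position 194, so its length is 194 − 152 + 1 = 43 bp.

43 bp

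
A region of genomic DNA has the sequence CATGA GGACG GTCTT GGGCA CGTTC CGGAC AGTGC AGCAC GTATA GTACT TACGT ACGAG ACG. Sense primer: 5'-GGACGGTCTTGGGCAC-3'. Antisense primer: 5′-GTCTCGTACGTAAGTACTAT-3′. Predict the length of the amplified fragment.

57 bp

Scanning the template, GGACGGTCTTGGGCAC occurs at positions 6–21; this primer anneals to the bottom strand there with its 3' end pointing downstream.
The reverse primer's reverse complement is ATAGTACTTACGTACGAGAC, which matches the template at positions 43–62.
Product length = (reverse-primer end) − (forward-primer start) + 1 = 62 − 6 + 1 = 57 bp.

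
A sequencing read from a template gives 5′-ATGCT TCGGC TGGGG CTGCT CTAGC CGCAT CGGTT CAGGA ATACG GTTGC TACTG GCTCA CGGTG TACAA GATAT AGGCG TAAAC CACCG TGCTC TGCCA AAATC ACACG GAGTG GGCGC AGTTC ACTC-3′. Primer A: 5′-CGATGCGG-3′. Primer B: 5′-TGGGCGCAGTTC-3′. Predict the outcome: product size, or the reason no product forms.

No product — the primers' 3' ends point away from each other.

Primer A (CGATGCGG) has reverse complement CCGCATCG, which matches the top strand at positions 25–32; primer A anneals to the top strand there with its 3' end pointing upstream toward position 25.
Primer B (TGGGCGCAGTTC) matches the top strand directly at positions 114–125; it anneals to the bottom strand with its 3' end pointing downstream toward position 125.
The 3' ends diverge (primer A extends toward position 1, primer B toward position 129), so the primers never converge on a shared product.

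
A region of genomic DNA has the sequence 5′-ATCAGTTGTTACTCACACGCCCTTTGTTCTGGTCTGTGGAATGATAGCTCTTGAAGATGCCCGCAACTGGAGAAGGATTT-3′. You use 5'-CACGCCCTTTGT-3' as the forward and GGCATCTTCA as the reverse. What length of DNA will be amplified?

46 bp

Scanning the template, CACGCCCTTTGT occurs at positions 16–27; this primer anneals to the bottom strand there with its 3' end pointing downstream.
Reverse complement of the reverse primer: TGAAGATGCC. This occurs on the top strand at positions 52–61.
The product runs from position 16 to position 61, so its length is 61 − 16 + 1 = 46 bp.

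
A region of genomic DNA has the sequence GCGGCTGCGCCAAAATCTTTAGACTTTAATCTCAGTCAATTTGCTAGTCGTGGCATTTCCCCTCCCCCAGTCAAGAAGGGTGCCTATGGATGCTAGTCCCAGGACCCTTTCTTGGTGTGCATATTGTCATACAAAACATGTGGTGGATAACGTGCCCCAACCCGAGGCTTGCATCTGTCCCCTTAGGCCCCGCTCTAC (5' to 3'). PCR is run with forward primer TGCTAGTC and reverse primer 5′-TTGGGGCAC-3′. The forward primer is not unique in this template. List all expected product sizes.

The forward primer TGCTAGTC matches the top strand at positions 42–49, 91–98.
The reverse primer's reverse complement is GTGCCCCAA, matching at positions 152–160.
Each forward site pairs with the reverse site to give a product ending at position 160: sizes 119, 70 bp.

119 bp, 70 bp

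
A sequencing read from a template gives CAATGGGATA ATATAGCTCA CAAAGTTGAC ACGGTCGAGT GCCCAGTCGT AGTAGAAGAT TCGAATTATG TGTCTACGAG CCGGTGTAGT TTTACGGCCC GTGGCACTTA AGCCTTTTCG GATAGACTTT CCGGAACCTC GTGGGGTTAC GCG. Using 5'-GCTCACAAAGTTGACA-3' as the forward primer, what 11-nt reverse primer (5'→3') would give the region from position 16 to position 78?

5'-CGTAGACACAT-3'

The product's 3' end on the top strand is position 78.
The reverse primer anneals to the top strand over positions 68–78, i.e. to ATGTGTCTACG.
Its sequence written 5'→3' is the reverse complement: CGTAGACACAT.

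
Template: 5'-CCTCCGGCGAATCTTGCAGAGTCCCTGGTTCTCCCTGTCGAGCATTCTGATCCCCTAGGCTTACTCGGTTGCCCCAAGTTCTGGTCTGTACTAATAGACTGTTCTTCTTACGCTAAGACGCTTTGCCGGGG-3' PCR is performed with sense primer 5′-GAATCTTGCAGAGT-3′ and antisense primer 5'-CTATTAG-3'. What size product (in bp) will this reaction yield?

Scanning the template, GAATCTTGCAGAGT occurs at positions 9–22; this primer anneals to the bottom strand there with its 3' end pointing downstream.
Reverse complement of the reverse primer: CTAATAG. This occurs on the top strand at positions 91–97.
Product length = (reverse-primer end) − (forward-primer start) + 1 = 97 − 9 + 1 = 89 bp.

89 bp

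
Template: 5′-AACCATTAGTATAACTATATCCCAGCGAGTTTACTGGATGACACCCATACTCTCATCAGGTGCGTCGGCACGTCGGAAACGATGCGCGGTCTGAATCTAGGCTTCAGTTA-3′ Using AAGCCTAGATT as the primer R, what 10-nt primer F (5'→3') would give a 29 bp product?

5'-GAAACGATGC-3'

The reverse primer's reverse complement AATCTAGGCTT matches the template at positions 94–104, so the product ends at position 104.
A 29 bp product then starts at position 104 − 29 + 1 = 76.
The forward primer is identical to the top strand there: GAAACGATGC.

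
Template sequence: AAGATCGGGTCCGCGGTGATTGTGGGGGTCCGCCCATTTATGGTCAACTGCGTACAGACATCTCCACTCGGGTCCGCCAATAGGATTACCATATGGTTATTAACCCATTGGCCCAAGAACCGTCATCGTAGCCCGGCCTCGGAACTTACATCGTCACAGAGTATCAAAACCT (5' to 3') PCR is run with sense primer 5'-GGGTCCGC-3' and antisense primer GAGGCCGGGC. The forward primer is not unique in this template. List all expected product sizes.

134 bp, 115 bp, 71 bp

The forward primer GGGTCCGC matches the top strand at positions 7–14, 26–33, 70–77.
The reverse primer's reverse complement is GCCCGGCCTC, matching at positions 131–140.
Each forward site pairs with the reverse site to give a product ending at position 140: sizes 134, 115, 71 bp.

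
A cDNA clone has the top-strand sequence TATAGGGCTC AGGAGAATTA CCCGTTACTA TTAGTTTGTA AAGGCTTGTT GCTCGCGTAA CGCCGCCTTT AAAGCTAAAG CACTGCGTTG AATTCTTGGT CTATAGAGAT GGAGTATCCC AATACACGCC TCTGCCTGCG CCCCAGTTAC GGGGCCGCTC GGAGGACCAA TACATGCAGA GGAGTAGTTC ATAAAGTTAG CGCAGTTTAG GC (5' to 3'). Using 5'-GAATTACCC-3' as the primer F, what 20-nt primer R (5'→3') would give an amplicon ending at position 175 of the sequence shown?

The forward primer binds at positions 15–23; the product's 3' end on the top strand is position 175.
The reverse primer anneals to the top strand over positions 156–175, i.e. to CGCTCGGAGGACCAATACAT.
Its sequence written 5'→3' is the reverse complement: ATGTATTGGTCCTCCGAGCG.

5'-ATGTATTGGTCCTCCGAGCG-3'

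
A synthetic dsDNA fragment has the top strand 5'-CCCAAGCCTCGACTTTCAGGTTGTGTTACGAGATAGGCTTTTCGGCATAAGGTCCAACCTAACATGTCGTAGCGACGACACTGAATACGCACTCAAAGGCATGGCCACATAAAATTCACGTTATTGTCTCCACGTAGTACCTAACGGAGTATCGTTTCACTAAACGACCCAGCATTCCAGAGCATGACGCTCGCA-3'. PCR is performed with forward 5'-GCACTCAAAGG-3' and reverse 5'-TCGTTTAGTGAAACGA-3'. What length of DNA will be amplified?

Forward primer GCACTCAAAGG is found on the top strand at positions 89–99.
The reverse primer's reverse complement is TCGTTTCACTAAACGA, which matches the template at positions 152–167.
The product runs from position 89 to position 167, so its length is 167 − 89 + 1 = 79 bp.

79 bp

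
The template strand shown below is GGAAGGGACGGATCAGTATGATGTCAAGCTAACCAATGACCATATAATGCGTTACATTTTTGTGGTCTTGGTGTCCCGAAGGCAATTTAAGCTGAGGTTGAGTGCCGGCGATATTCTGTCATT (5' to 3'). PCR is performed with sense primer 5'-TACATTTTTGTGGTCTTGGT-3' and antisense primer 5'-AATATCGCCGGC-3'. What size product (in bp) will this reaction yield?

63 bp

Forward primer TACATTTTTGTGGTCTTGGT is found on the top strand at positions 53–72.
Reverse complement of the reverse primer: GCCGGCGATATT. This occurs on the top strand at positions 104–115.
Product length = (reverse-primer end) − (forward-primer start) + 1 = 115 − 53 + 1 = 63 bp.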